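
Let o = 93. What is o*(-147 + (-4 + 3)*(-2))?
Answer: -13485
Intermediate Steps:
o*(-147 + (-4 + 3)*(-2)) = 93*(-147 + (-4 + 3)*(-2)) = 93*(-147 - 1*(-2)) = 93*(-147 + 2) = 93*(-145) = -13485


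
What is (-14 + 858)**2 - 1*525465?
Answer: 186871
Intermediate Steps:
(-14 + 858)**2 - 1*525465 = 844**2 - 525465 = 712336 - 525465 = 186871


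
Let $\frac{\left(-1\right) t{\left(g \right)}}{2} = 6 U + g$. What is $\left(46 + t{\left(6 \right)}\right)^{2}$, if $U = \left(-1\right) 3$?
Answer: $4900$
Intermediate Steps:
$U = -3$
$t{\left(g \right)} = 36 - 2 g$ ($t{\left(g \right)} = - 2 \left(6 \left(-3\right) + g\right) = - 2 \left(-18 + g\right) = 36 - 2 g$)
$\left(46 + t{\left(6 \right)}\right)^{2} = \left(46 + \left(36 - 12\right)\right)^{2} = \left(46 + 24\right)^{2} = 70^{2} = 4900$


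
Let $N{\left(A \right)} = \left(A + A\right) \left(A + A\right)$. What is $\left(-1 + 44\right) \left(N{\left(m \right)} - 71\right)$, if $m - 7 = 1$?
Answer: $7955$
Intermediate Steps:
$m = 8$ ($m = 7 + 1 = 8$)
$N{\left(A \right)} = 4 A^{2}$ ($N{\left(A \right)} = 2 A 2 A = 4 A^{2}$)
$\left(-1 + 44\right) \left(N{\left(m \right)} - 71\right) = \left(-1 + 44\right) \left(4 \cdot 8^{2} - 71\right) = 43 \left(4 \cdot 64 - 71\right) = 43 \left(256 - 71\right) = 43 \cdot 185 = 7955$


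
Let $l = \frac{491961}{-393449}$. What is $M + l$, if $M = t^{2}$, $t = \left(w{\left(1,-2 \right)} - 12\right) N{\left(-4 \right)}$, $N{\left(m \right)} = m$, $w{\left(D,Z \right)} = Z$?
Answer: $\frac{1233364103}{393449} \approx 3134.8$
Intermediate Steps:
$t = 56$ ($t = \left(-2 - 12\right) \left(-4\right) = \left(-14\right) \left(-4\right) = 56$)
$l = - \frac{491961}{393449}$ ($l = 491961 \left(- \frac{1}{393449}\right) = - \frac{491961}{393449} \approx -1.2504$)
$M = 3136$ ($M = 56^{2} = 3136$)
$M + l = 3136 - \frac{491961}{393449} = \frac{1233364103}{393449}$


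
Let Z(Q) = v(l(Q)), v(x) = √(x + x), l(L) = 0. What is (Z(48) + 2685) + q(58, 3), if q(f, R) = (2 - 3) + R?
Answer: 2687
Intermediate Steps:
q(f, R) = -1 + R
v(x) = √2*√x (v(x) = √(2*x) = √2*√x)
Z(Q) = 0 (Z(Q) = √2*√0 = √2*0 = 0)
(Z(48) + 2685) + q(58, 3) = (0 + 2685) + (-1 + 3) = 2685 + 2 = 2687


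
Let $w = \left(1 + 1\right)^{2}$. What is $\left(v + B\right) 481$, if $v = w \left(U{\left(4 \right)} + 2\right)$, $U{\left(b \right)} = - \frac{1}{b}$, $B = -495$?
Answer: $-234728$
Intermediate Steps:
$w = 4$ ($w = 2^{2} = 4$)
$v = 7$ ($v = 4 \left(- \frac{1}{4} + 2\right) = 4 \cdot \frac{7}{4} = 7$)
$\left(v + B\right) 481 = \left(7 - 495\right) 481 = \left(-488\right) 481 = -234728$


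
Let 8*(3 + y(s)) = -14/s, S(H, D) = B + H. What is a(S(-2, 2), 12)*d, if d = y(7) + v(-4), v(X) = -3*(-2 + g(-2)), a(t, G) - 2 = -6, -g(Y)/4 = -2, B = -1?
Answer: 85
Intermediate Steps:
g(Y) = 8 (g(Y) = -4*(-2) = 8)
S(H, D) = -1 + H
a(t, G) = -4 (a(t, G) = 2 - 6 = -4)
y(s) = -3 - 7/(4*s) (y(s) = -3 + (-14/s)/8 = -3 - 7/(4*s))
v(X) = -18 (v(X) = -3*(-2 + 8) = -3*6 = -18)
d = -85/4 (d = (-3 - 7/4/7) - 18 = (-3 - 7/4*⅐) - 18 = (-3 - ¼) - 18 = -13/4 - 18 = -85/4 ≈ -21.250)
a(S(-2, 2), 12)*d = -4*(-85/4) = 85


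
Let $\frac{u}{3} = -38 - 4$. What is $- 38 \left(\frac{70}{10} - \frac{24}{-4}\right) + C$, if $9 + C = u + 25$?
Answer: $-604$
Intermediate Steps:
$u = -126$ ($u = 3 \left(-38 - 4\right) = 3 \left(-42\right) = -126$)
$C = -110$ ($C = -9 + \left(-126 + 25\right) = -9 - 101 = -110$)
$- 38 \left(\frac{70}{10} - \frac{24}{-4}\right) + C = - 38 \left(\frac{70}{10} - \frac{24}{-4}\right) - 110 = - 38 \left(70 \cdot \frac{1}{10} - -6\right) - 110 = - 38 \left(7 + 6\right) - 110 = \left(-38\right) 13 - 110 = -494 - 110 = -604$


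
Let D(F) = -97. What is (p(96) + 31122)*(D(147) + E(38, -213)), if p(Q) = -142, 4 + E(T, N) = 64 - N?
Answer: 5452480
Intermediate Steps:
E(T, N) = 60 - N (E(T, N) = -4 + (64 - N) = 60 - N)
(p(96) + 31122)*(D(147) + E(38, -213)) = (-142 + 31122)*(-97 + (60 - 1*(-213))) = 30980*(-97 + (60 + 213)) = 30980*(-97 + 273) = 30980*176 = 5452480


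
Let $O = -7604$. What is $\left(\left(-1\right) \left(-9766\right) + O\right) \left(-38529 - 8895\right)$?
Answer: $-102530688$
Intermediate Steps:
$\left(\left(-1\right) \left(-9766\right) + O\right) \left(-38529 - 8895\right) = \left(\left(-1\right) \left(-9766\right) - 7604\right) \left(-38529 - 8895\right) = \left(9766 - 7604\right) \left(-47424\right) = 2162 \left(-47424\right) = -102530688$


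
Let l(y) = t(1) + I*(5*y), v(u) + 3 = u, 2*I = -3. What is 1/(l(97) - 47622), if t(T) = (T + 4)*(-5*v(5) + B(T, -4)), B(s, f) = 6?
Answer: -2/96739 ≈ -2.0674e-5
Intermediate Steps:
I = -3/2 (I = (½)*(-3) = -3/2 ≈ -1.5000)
v(u) = -3 + u
t(T) = -16 - 4*T (t(T) = (T + 4)*(-5*(-3 + 5) + 6) = (4 + T)*(-5*2 + 6) = (4 + T)*(-10 + 6) = (4 + T)*(-4) = -16 - 4*T)
l(y) = -20 - 15*y/2 (l(y) = (-16 - 4*1) - 15*y/2 = (-16 - 4) - 15*y/2 = -20 - 15*y/2)
1/(l(97) - 47622) = 1/((-20 - 15/2*97) - 47622) = 1/((-20 - 1455/2) - 47622) = 1/(-1495/2 - 47622) = 1/(-96739/2) = -2/96739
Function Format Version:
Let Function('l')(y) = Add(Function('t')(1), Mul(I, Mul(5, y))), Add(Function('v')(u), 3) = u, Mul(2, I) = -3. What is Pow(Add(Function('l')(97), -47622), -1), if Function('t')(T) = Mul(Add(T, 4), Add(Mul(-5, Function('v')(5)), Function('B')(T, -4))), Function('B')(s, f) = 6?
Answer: Rational(-2, 96739) ≈ -2.0674e-5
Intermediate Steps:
I = Rational(-3, 2) (I = Mul(Rational(1, 2), -3) = Rational(-3, 2) ≈ -1.5000)
Function('v')(u) = Add(-3, u)
Function('t')(T) = Add(-16, Mul(-4, T)) (Function('t')(T) = Mul(Add(T, 4), Add(Mul(-5, Add(-3, 5)), 6)) = Mul(Add(4, T), Add(Mul(-5, 2), 6)) = Mul(Add(4, T), Add(-10, 6)) = Mul(Add(4, T), -4) = Add(-16, Mul(-4, T)))
Function('l')(y) = Add(-20, Mul(Rational(-15, 2), y)) (Function('l')(y) = Add(Add(-16, Mul(-4, 1)), Mul(Rational(-3, 2), Mul(5, y))) = Add(Add(-16, -4), Mul(Rational(-15, 2), y)) = Add(-20, Mul(Rational(-15, 2), y)))
Pow(Add(Function('l')(97), -47622), -1) = Pow(Add(Add(-20, Mul(Rational(-15, 2), 97)), -47622), -1) = Pow(Add(Add(-20, Rational(-1455, 2)), -47622), -1) = Pow(Add(Rational(-1495, 2), -47622), -1) = Pow(Rational(-96739, 2), -1) = Rational(-2, 96739)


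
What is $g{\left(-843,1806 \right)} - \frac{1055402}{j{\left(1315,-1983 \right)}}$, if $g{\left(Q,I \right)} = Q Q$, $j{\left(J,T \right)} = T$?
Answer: $\frac{1410272369}{1983} \approx 7.1118 \cdot 10^{5}$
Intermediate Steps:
$g{\left(Q,I \right)} = Q^{2}$
$g{\left(-843,1806 \right)} - \frac{1055402}{j{\left(1315,-1983 \right)}} = \left(-843\right)^{2} - \frac{1055402}{-1983} = 710649 - - \frac{1055402}{1983} = 710649 + \frac{1055402}{1983} = \frac{1410272369}{1983}$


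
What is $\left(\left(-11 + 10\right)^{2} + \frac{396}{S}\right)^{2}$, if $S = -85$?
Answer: $\frac{96721}{7225} \approx 13.387$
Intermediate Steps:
$\left(\left(-11 + 10\right)^{2} + \frac{396}{S}\right)^{2} = \left(\left(-11 + 10\right)^{2} + \frac{396}{-85}\right)^{2} = \left(\left(-1\right)^{2} + 396 \left(- \frac{1}{85}\right)\right)^{2} = \left(1 - \frac{396}{85}\right)^{2} = \left(- \frac{311}{85}\right)^{2} = \frac{96721}{7225}$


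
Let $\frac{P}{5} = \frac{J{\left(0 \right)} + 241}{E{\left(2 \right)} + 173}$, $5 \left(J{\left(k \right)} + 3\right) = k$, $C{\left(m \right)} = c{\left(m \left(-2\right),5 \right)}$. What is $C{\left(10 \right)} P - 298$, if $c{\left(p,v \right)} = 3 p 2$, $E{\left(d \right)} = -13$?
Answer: $- \frac{2381}{2} \approx -1190.5$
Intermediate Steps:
$c{\left(p,v \right)} = 6 p$
$C{\left(m \right)} = - 12 m$ ($C{\left(m \right)} = 6 m \left(-2\right) = 6 \left(- 2 m\right) = - 12 m$)
$J{\left(k \right)} = -3 + \frac{k}{5}$
$P = \frac{119}{16}$ ($P = 5 \frac{\left(-3 + \frac{1}{5} \cdot 0\right) + 241}{-13 + 173} = 5 \frac{\left(-3 + 0\right) + 241}{160} = 5 \left(-3 + 241\right) \frac{1}{160} = 5 \cdot 238 \cdot \frac{1}{160} = 5 \cdot \frac{119}{80} = \frac{119}{16} \approx 7.4375$)
$C{\left(10 \right)} P - 298 = \left(-12\right) 10 \cdot \frac{119}{16} - 298 = \left(-120\right) \frac{119}{16} - 298 = - \frac{1785}{2} - 298 = - \frac{2381}{2}$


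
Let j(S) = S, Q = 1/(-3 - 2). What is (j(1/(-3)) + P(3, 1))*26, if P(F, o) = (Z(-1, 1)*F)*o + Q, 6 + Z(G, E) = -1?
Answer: -8398/15 ≈ -559.87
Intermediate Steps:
Z(G, E) = -7 (Z(G, E) = -6 - 1 = -7)
Q = -1/5 (Q = 1/(-5) = -1/5 ≈ -0.20000)
P(F, o) = -1/5 - 7*F*o (P(F, o) = (-7*F)*o - 1/5 = -7*F*o - 1/5 = -1/5 - 7*F*o)
(j(1/(-3)) + P(3, 1))*26 = (1/(-3) + (-1/5 - 7*3*1))*26 = (-1/3 + (-1/5 - 21))*26 = (-1/3 - 106/5)*26 = -323/15*26 = -8398/15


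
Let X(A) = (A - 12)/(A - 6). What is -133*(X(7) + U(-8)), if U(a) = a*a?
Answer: -7847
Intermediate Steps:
X(A) = (-12 + A)/(-6 + A)
U(a) = a²
-133*(X(7) + U(-8)) = -133*((-12 + 7)/(-6 + 7) + (-8)²) = -133*(-5/1 + 64) = -133*(1*(-5) + 64) = -133*(-5 + 64) = -133*59 = -7847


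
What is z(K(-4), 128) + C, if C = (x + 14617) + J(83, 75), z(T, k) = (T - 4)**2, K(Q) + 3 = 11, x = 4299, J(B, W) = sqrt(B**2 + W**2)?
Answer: 18932 + sqrt(12514) ≈ 19044.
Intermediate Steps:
K(Q) = 8 (K(Q) = -3 + 11 = 8)
z(T, k) = (-4 + T)**2
C = 18916 + sqrt(12514) (C = (4299 + 14617) + sqrt(83**2 + 75**2) = 18916 + sqrt(6889 + 5625) = 18916 + sqrt(12514) ≈ 19028.)
z(K(-4), 128) + C = (-4 + 8)**2 + (18916 + sqrt(12514)) = 4**2 + (18916 + sqrt(12514)) = 16 + (18916 + sqrt(12514)) = 18932 + sqrt(12514)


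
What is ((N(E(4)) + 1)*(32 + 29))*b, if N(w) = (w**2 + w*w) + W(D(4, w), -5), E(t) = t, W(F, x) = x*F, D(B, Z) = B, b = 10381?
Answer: 8232133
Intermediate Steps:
W(F, x) = F*x
N(w) = -20 + 2*w**2 (N(w) = (w**2 + w*w) + 4*(-5) = (w**2 + w**2) - 20 = 2*w**2 - 20 = -20 + 2*w**2)
((N(E(4)) + 1)*(32 + 29))*b = (((-20 + 2*4**2) + 1)*(32 + 29))*10381 = (((-20 + 2*16) + 1)*61)*10381 = (((-20 + 32) + 1)*61)*10381 = ((12 + 1)*61)*10381 = (13*61)*10381 = 793*10381 = 8232133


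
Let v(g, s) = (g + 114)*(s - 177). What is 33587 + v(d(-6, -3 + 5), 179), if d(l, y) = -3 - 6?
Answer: 33797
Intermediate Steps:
d(l, y) = -9
v(g, s) = (-177 + s)*(114 + g) (v(g, s) = (114 + g)*(-177 + s) = (-177 + s)*(114 + g))
33587 + v(d(-6, -3 + 5), 179) = 33587 + (-20178 - 177*(-9) + 114*179 - 9*179) = 33587 + (-20178 + 1593 + 20406 - 1611) = 33587 + 210 = 33797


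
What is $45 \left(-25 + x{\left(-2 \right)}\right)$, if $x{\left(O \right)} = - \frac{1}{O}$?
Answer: $- \frac{2205}{2} \approx -1102.5$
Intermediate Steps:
$45 \left(-25 + x{\left(-2 \right)}\right) = 45 \left(-25 - \frac{1}{-2}\right) = 45 \left(-25 - - \frac{1}{2}\right) = 45 \left(-25 + \frac{1}{2}\right) = 45 \left(- \frac{49}{2}\right) = - \frac{2205}{2}$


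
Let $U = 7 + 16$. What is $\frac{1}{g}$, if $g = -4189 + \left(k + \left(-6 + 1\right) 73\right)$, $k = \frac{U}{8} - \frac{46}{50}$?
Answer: $- \frac{200}{910409} \approx -0.00021968$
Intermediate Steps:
$U = 23$
$k = \frac{391}{200}$ ($k = \frac{23}{8} - \frac{46}{50} = 23 \cdot \frac{1}{8} - \frac{23}{25} = \frac{23}{8} - \frac{23}{25} = \frac{391}{200} \approx 1.955$)
$g = - \frac{910409}{200}$ ($g = -4189 + \left(\frac{391}{200} + \left(-6 + 1\right) 73\right) = -4189 + \left(\frac{391}{200} - 365\right) = -4189 - \frac{72609}{200} = - \frac{910409}{200} \approx -4552.0$)
$\frac{1}{g} = \frac{1}{- \frac{910409}{200}} = - \frac{200}{910409}$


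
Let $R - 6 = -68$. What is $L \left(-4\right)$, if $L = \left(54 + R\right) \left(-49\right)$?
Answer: $-1568$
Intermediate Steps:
$R = -62$ ($R = 6 - 68 = -62$)
$L = 392$ ($L = \left(54 - 62\right) \left(-49\right) = \left(-8\right) \left(-49\right) = 392$)
$L \left(-4\right) = 392 \left(-4\right) = -1568$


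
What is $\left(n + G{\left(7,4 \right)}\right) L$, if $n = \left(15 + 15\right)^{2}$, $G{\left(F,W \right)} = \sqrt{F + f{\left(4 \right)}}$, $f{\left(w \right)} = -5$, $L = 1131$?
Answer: $1017900 + 1131 \sqrt{2} \approx 1.0195 \cdot 10^{6}$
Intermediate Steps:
$G{\left(F,W \right)} = \sqrt{-5 + F}$ ($G{\left(F,W \right)} = \sqrt{F - 5} = \sqrt{-5 + F}$)
$n = 900$ ($n = 30^{2} = 900$)
$\left(n + G{\left(7,4 \right)}\right) L = \left(900 + \sqrt{-5 + 7}\right) 1131 = \left(900 + \sqrt{2}\right) 1131 = 1017900 + 1131 \sqrt{2}$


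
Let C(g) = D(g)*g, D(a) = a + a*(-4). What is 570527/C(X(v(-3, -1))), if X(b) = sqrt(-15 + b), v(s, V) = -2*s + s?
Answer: 570527/36 ≈ 15848.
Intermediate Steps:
D(a) = -3*a (D(a) = a - 4*a = -3*a)
v(s, V) = -s
C(g) = -3*g**2 (C(g) = (-3*g)*g = -3*g**2)
570527/C(X(v(-3, -1))) = 570527/((-3*(sqrt(-15 - 1*(-3)))**2)) = 570527/((-3*(sqrt(-15 + 3))**2)) = 570527/((-3*(sqrt(-12))**2)) = 570527/((-3*(2*I*sqrt(3))**2)) = 570527/((-3*(-12))) = 570527/36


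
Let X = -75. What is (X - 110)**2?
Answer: 34225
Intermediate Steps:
(X - 110)**2 = (-75 - 110)**2 = (-185)**2 = 34225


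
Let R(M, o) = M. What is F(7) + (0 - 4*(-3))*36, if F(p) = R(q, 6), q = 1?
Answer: 433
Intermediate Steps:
F(p) = 1
F(7) + (0 - 4*(-3))*36 = 1 + (0 - 4*(-3))*36 = 1 + (0 + 12)*36 = 1 + 12*36 = 1 + 432 = 433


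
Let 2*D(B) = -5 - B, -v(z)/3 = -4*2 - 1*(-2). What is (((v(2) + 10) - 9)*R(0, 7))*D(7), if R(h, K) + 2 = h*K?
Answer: 228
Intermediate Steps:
R(h, K) = -2 + K*h (R(h, K) = -2 + h*K = -2 + K*h)
v(z) = 18 (v(z) = -3*(-4*2 - 1*(-2)) = -3*(-8 + 2) = -3*(-6) = 18)
D(B) = -5/2 - B/2 (D(B) = (-5 - B)/2 = -5/2 - B/2)
(((v(2) + 10) - 9)*R(0, 7))*D(7) = (((18 + 10) - 9)*(-2 + 7*0))*(-5/2 - 1/2*7) = ((28 - 9)*(-2 + 0))*(-5/2 - 7/2) = (19*(-2))*(-6) = -38*(-6) = 228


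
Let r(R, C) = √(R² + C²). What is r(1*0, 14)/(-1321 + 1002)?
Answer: -14/319 ≈ -0.043887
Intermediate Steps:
r(R, C) = √(C² + R²)
r(1*0, 14)/(-1321 + 1002) = √(14² + (1*0)²)/(-1321 + 1002) = √(196 + 0²)/(-319) = √(196 + 0)*(-1/319) = √196*(-1/319) = 14*(-1/319) = -14/319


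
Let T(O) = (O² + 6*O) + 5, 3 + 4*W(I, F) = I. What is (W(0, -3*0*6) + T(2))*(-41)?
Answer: -3321/4 ≈ -830.25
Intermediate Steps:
W(I, F) = -¾ + I/4
T(O) = 5 + O² + 6*O
(W(0, -3*0*6) + T(2))*(-41) = ((-¾ + (¼)*0) + (5 + 2² + 6*2))*(-41) = ((-¾ + 0) + (5 + 4 + 12))*(-41) = (-¾ + 21)*(-41) = (81/4)*(-41) = -3321/4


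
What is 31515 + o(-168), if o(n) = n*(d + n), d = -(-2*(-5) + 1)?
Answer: 61587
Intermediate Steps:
d = -11 (d = -(10 + 1) = -1*11 = -11)
o(n) = n*(-11 + n)
31515 + o(-168) = 31515 - 168*(-11 - 168) = 31515 - 168*(-179) = 31515 + 30072 = 61587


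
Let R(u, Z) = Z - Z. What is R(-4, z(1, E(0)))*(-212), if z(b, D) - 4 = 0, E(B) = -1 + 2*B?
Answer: 0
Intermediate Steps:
z(b, D) = 4 (z(b, D) = 4 + 0 = 4)
R(u, Z) = 0
R(-4, z(1, E(0)))*(-212) = 0*(-212) = 0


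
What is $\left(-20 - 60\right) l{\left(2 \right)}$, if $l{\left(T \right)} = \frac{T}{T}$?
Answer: $-80$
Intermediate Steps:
$l{\left(T \right)} = 1$
$\left(-20 - 60\right) l{\left(2 \right)} = \left(-20 - 60\right) 1 = \left(-80\right) 1 = -80$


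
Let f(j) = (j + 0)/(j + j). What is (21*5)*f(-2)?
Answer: 105/2 ≈ 52.500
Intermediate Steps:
f(j) = ½ (f(j) = j/((2*j)) = j*(1/(2*j)) = ½)
(21*5)*f(-2) = (21*5)*(½) = 105*(½) = 105/2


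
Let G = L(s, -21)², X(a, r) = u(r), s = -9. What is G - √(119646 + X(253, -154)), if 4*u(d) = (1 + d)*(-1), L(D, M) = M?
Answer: 441 - 3*√53193/2 ≈ 95.046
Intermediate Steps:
u(d) = -¼ - d/4 (u(d) = ((1 + d)*(-1))/4 = (-1 - d)/4 = -¼ - d/4)
X(a, r) = -¼ - r/4
G = 441 (G = (-21)² = 441)
G - √(119646 + X(253, -154)) = 441 - √(119646 + (-¼ - ¼*(-154))) = 441 - √(119646 + (-¼ + 77/2)) = 441 - √(119646 + 153/4) = 441 - √(478737/4) = 441 - 3*√53193/2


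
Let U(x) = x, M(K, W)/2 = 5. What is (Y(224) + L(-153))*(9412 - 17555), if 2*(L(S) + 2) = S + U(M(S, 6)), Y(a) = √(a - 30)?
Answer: 1197021/2 - 8143*√194 ≈ 4.8509e+5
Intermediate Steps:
M(K, W) = 10 (M(K, W) = 2*5 = 10)
Y(a) = √(-30 + a)
L(S) = 3 + S/2 (L(S) = -2 + (S + 10)/2 = -2 + (10 + S)/2 = -2 + (5 + S/2) = 3 + S/2)
(Y(224) + L(-153))*(9412 - 17555) = (√(-30 + 224) + (3 + (½)*(-153)))*(9412 - 17555) = (√194 + (3 - 153/2))*(-8143) = (√194 - 147/2)*(-8143) = (-147/2 + √194)*(-8143) = 1197021/2 - 8143*√194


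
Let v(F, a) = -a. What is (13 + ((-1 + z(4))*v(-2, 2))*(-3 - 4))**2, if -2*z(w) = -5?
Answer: 1156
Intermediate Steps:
z(w) = 5/2 (z(w) = -1/2*(-5) = 5/2)
(13 + ((-1 + z(4))*v(-2, 2))*(-3 - 4))**2 = (13 + ((-1 + 5/2)*(-1*2))*(-3 - 4))**2 = (13 + ((3/2)*(-2))*(-7))**2 = (13 - 3*(-7))**2 = (13 + 21)**2 = 34**2 = 1156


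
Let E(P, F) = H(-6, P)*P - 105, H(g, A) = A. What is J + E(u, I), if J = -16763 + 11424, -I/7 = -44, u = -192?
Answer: 31420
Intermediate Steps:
I = 308 (I = -7*(-44) = 308)
E(P, F) = -105 + P**2 (E(P, F) = P*P - 105 = P**2 - 105 = -105 + P**2)
J = -5339
J + E(u, I) = -5339 + (-105 + (-192)**2) = -5339 + (-105 + 36864) = -5339 + 36759 = 31420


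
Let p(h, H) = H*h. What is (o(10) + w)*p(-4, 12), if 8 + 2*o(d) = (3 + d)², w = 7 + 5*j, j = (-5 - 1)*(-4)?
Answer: -9960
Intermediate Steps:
j = 24 (j = -6*(-4) = 24)
w = 127 (w = 7 + 5*24 = 7 + 120 = 127)
o(d) = -4 + (3 + d)²/2
(o(10) + w)*p(-4, 12) = ((-4 + (3 + 10)²/2) + 127)*(12*(-4)) = ((-4 + (½)*13²) + 127)*(-48) = ((-4 + (½)*169) + 127)*(-48) = ((-4 + 169/2) + 127)*(-48) = (161/2 + 127)*(-48) = (415/2)*(-48) = -9960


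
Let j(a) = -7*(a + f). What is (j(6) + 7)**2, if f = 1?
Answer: 1764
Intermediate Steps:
j(a) = -7 - 7*a (j(a) = -7*(a + 1) = -7*(1 + a) = -7 - 7*a)
(j(6) + 7)**2 = ((-7 - 7*6) + 7)**2 = ((-7 - 42) + 7)**2 = (-49 + 7)**2 = (-42)**2 = 1764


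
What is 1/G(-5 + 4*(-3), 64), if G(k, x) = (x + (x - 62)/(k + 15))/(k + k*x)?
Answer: -1105/63 ≈ -17.540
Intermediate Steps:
G(k, x) = (x + (-62 + x)/(15 + k))/(k + k*x)
1/G(-5 + 4*(-3), 64) = 1/((-62 + 16*64 + (-5 + 4*(-3))*64)/((-5 + 4*(-3))*(15 + (-5 + 4*(-3)) + 15*64 + (-5 + 4*(-3))*64))) = 1/((-62 + 1024 + (-5 - 12)*64)/((-5 - 12)*(15 + (-5 - 12) + 960 + (-5 - 12)*64))) = 1/((-62 + 1024 - 17*64)/((-17)*(15 - 17 + 960 - 17*64))) = 1/(-(-62 + 1024 - 1088)/(17*(15 - 17 + 960 - 1088))) = 1/(-1/17*(-126)/(-130)) = 1/(-1/17*(-1/130)*(-126)) = 1/(-63/1105) = -1105/63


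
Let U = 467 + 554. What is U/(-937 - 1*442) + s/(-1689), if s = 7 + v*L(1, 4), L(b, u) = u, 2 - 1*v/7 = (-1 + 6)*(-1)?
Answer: -2004406/2329131 ≈ -0.86058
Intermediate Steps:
v = 49 (v = 14 - 7*(-1 + 6)*(-1) = 14 - 35*(-1) = 14 - 7*(-5) = 14 + 35 = 49)
U = 1021
s = 203 (s = 7 + 49*4 = 7 + 196 = 203)
U/(-937 - 1*442) + s/(-1689) = 1021/(-937 - 1*442) + 203/(-1689) = 1021/(-937 - 442) + 203*(-1/1689) = 1021/(-1379) - 203/1689 = 1021*(-1/1379) - 203/1689 = -1021/1379 - 203/1689 = -2004406/2329131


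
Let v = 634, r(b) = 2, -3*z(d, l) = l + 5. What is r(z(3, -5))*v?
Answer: 1268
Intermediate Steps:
z(d, l) = -5/3 - l/3 (z(d, l) = -(l + 5)/3 = -(5 + l)/3 = -5/3 - l/3)
r(z(3, -5))*v = 2*634 = 1268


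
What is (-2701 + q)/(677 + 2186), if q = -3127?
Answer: -5828/2863 ≈ -2.0356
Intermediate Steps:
(-2701 + q)/(677 + 2186) = (-2701 - 3127)/(677 + 2186) = -5828/2863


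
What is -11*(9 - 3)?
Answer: -66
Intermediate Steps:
-11*(9 - 3) = -11*6 = -66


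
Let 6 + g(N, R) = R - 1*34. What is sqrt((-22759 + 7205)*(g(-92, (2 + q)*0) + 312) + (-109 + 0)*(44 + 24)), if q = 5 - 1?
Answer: 30*I*sqrt(4709) ≈ 2058.7*I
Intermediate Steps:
q = 4
g(N, R) = -40 + R (g(N, R) = -6 + (R - 1*34) = -6 + (R - 34) = -6 + (-34 + R) = -40 + R)
sqrt((-22759 + 7205)*(g(-92, (2 + q)*0) + 312) + (-109 + 0)*(44 + 24)) = sqrt((-22759 + 7205)*((-40 + (2 + 4)*0) + 312) + (-109 + 0)*(44 + 24)) = sqrt(-15554*((-40 + 6*0) + 312) - 109*68) = sqrt(-15554*((-40 + 0) + 312) - 7412) = sqrt(-15554*(-40 + 312) - 7412) = sqrt(-15554*272 - 7412) = sqrt(-4230688 - 7412) = sqrt(-4238100) = 30*I*sqrt(4709)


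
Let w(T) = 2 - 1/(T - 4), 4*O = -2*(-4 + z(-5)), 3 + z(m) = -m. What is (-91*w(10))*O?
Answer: -1001/6 ≈ -166.83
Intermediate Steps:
z(m) = -3 - m
O = 1 (O = (-2*(-4 + (-3 - 1*(-5))))/4 = (-2*(-4 + (-3 + 5)))/4 = (-2*(-4 + 2))/4 = (-2*(-2))/4 = (¼)*4 = 1)
w(T) = 2 - 1/(-4 + T)
(-91*w(10))*O = -91*(-9 + 2*10)/(-4 + 10)*1 = -91*(-9 + 20)/6*1 = -91*11/6*1 = -1001/6*1 = -1001/6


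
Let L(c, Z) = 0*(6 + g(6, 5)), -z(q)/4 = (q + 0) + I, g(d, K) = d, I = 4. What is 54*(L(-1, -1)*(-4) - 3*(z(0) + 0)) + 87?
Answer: 2679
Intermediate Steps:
z(q) = -16 - 4*q (z(q) = -4*((q + 0) + 4) = -4*(q + 4) = -4*(4 + q) = -16 - 4*q)
L(c, Z) = 0 (L(c, Z) = 0*(6 + 6) = 0*12 = 0)
54*(L(-1, -1)*(-4) - 3*(z(0) + 0)) + 87 = 54*(0*(-4) - 3*((-16 - 4*0) + 0)) + 87 = 54*(0 - 3*((-16 + 0) + 0)) + 87 = 54*(0 - 3*(-16 + 0)) + 87 = 54*(0 - 3*(-16)) + 87 = 54*(0 + 48) + 87 = 54*48 + 87 = 2592 + 87 = 2679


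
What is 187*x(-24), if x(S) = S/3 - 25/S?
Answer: -31229/24 ≈ -1301.2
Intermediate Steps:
x(S) = -25/S + S/3 (x(S) = S*(⅓) - 25/S = S/3 - 25/S = -25/S + S/3)
187*x(-24) = 187*(-25/(-24) + (⅓)*(-24)) = 187*(-25*(-1/24) - 8) = 187*(25/24 - 8) = 187*(-167/24) = -31229/24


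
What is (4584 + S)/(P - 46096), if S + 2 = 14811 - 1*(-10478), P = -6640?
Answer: -29871/52736 ≈ -0.56643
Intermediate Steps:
S = 25287 (S = -2 + (14811 - 1*(-10478)) = -2 + (14811 + 10478) = -2 + 25289 = 25287)
(4584 + S)/(P - 46096) = (4584 + 25287)/(-6640 - 46096) = 29871/(-52736) = 29871*(-1/52736) = -29871/52736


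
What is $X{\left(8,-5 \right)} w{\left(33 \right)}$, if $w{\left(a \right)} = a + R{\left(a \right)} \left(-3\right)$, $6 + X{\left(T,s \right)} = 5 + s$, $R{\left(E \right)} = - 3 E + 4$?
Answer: $-1908$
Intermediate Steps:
$R{\left(E \right)} = 4 - 3 E$
$X{\left(T,s \right)} = -1 + s$ ($X{\left(T,s \right)} = -6 + \left(5 + s\right) = -1 + s$)
$w{\left(a \right)} = -12 + 10 a$ ($w{\left(a \right)} = a + \left(4 - 3 a\right) \left(-3\right) = a + \left(-12 + 9 a\right) = -12 + 10 a$)
$X{\left(8,-5 \right)} w{\left(33 \right)} = \left(-1 - 5\right) \left(-12 + 10 \cdot 33\right) = - 6 \left(-12 + 330\right) = \left(-6\right) 318 = -1908$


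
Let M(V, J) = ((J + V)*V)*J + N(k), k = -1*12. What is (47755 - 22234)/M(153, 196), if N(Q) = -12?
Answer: 8507/3488600 ≈ 0.0024385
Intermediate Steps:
k = -12
M(V, J) = -12 + J*V*(J + V) (M(V, J) = ((J + V)*V)*J - 12 = (V*(J + V))*J - 12 = J*V*(J + V) - 12 = -12 + J*V*(J + V))
(47755 - 22234)/M(153, 196) = (47755 - 22234)/(-12 + 196*153**2 + 153*196**2) = 25521/(-12 + 196*23409 + 153*38416) = 25521/(-12 + 4588164 + 5877648) = 25521/10465800 = 25521*(1/10465800) = 8507/3488600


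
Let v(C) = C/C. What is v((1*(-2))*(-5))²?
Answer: 1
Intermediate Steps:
v(C) = 1
v((1*(-2))*(-5))² = 1² = 1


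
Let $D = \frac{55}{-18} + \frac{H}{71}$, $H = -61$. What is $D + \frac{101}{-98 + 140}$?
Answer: $- \frac{6754}{4473} \approx -1.5099$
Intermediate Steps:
$D = - \frac{5003}{1278}$ ($D = \frac{55}{-18} - \frac{61}{71} = 55 \left(- \frac{1}{18}\right) - \frac{61}{71} = - \frac{55}{18} - \frac{61}{71} = - \frac{5003}{1278} \approx -3.9147$)
$D + \frac{101}{-98 + 140} = - \frac{5003}{1278} + \frac{101}{-98 + 140} = - \frac{5003}{1278} + \frac{101}{42} = - \frac{6754}{4473}$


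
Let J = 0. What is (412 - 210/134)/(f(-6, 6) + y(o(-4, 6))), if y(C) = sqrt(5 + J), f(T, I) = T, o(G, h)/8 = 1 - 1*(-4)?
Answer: -164994/2077 - 27499*sqrt(5)/2077 ≈ -109.04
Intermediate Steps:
o(G, h) = 40 (o(G, h) = 8*(1 - 1*(-4)) = 8*(1 + 4) = 8*5 = 40)
y(C) = sqrt(5) (y(C) = sqrt(5 + 0) = sqrt(5))
(412 - 210/134)/(f(-6, 6) + y(o(-4, 6))) = (412 - 210/134)/(-6 + sqrt(5)) = (412 - 210*1/134)/(-6 + sqrt(5)) = (412 - 105/67)/(-6 + sqrt(5)) = 27499/(67*(-6 + sqrt(5)))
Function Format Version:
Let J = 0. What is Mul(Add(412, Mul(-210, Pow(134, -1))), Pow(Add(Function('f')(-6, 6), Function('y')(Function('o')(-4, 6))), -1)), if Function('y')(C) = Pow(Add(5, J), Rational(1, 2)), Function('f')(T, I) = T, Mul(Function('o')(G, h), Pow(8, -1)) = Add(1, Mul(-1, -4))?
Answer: Add(Rational(-164994, 2077), Mul(Rational(-27499, 2077), Pow(5, Rational(1, 2)))) ≈ -109.04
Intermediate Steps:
Function('o')(G, h) = 40 (Function('o')(G, h) = Mul(8, Add(1, Mul(-1, -4))) = Mul(8, Add(1, 4)) = Mul(8, 5) = 40)
Function('y')(C) = Pow(5, Rational(1, 2)) (Function('y')(C) = Pow(Add(5, 0), Rational(1, 2)) = Pow(5, Rational(1, 2)))
Mul(Add(412, Mul(-210, Pow(134, -1))), Pow(Add(Function('f')(-6, 6), Function('y')(Function('o')(-4, 6))), -1)) = Mul(Add(412, Mul(-210, Pow(134, -1))), Pow(Add(-6, Pow(5, Rational(1, 2))), -1)) = Mul(Add(412, Mul(-210, Rational(1, 134))), Pow(Add(-6, Pow(5, Rational(1, 2))), -1)) = Mul(Add(412, Rational(-105, 67)), Pow(Add(-6, Pow(5, Rational(1, 2))), -1)) = Mul(Rational(27499, 67), Pow(Add(-6, Pow(5, Rational(1, 2))), -1))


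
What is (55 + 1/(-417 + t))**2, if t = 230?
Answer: 105760656/34969 ≈ 3024.4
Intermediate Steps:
(55 + 1/(-417 + t))**2 = (55 + 1/(-417 + 230))**2 = (55 + 1/(-187))**2 = (55 - 1/187)**2 = (10284/187)**2 = 105760656/34969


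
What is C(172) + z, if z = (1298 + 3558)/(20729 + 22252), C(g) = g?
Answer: 7397588/42981 ≈ 172.11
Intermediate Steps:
z = 4856/42981 ≈ 0.11298
C(172) + z = 172 + 4856/42981 = 7397588/42981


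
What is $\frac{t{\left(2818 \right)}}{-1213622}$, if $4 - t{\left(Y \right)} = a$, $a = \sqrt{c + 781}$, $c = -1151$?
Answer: $- \frac{2}{606811} + \frac{i \sqrt{370}}{1213622} \approx -3.2959 \cdot 10^{-6} + 1.585 \cdot 10^{-5} i$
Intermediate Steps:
$a = i \sqrt{370}$ ($a = \sqrt{-1151 + 781} = \sqrt{-370} = i \sqrt{370} \approx 19.235 i$)
$t{\left(Y \right)} = 4 - i \sqrt{370}$
$\frac{t{\left(2818 \right)}}{-1213622} = \frac{4 - i \sqrt{370}}{-1213622} = \left(4 - i \sqrt{370}\right) \left(- \frac{1}{1213622}\right) = - \frac{2}{606811} + \frac{i \sqrt{370}}{1213622}$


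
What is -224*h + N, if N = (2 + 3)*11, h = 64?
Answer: -14281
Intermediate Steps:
N = 55 (N = 5*11 = 55)
-224*h + N = -224*64 + 55 = -14336 + 55 = -14281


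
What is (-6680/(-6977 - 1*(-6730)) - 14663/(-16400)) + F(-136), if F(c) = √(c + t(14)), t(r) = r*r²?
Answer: 113173761/4050800 + 4*√163 ≈ 79.007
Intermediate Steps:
t(r) = r³
F(c) = √(2744 + c) (F(c) = √(c + 14³) = √(c + 2744) = √(2744 + c))
(-6680/(-6977 - 1*(-6730)) - 14663/(-16400)) + F(-136) = (-6680/(-6977 - 1*(-6730)) - 14663/(-16400)) + √(2744 - 136) = (-6680/(-6977 + 6730) - 14663*(-1/16400)) + √2608 = (-6680/(-247) + 14663/16400) + 4*√163 = (-6680*(-1/247) + 14663/16400) + 4*√163 = (6680/247 + 14663/16400) + 4*√163 = 113173761/4050800 + 4*√163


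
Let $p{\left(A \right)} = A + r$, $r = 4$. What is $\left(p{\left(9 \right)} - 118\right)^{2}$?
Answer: $11025$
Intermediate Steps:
$p{\left(A \right)} = 4 + A$ ($p{\left(A \right)} = A + 4 = 4 + A$)
$\left(p{\left(9 \right)} - 118\right)^{2} = \left(\left(4 + 9\right) - 118\right)^{2} = \left(13 - 118\right)^{2} = \left(-105\right)^{2} = 11025$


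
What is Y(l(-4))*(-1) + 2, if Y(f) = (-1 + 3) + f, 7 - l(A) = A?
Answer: -11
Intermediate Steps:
l(A) = 7 - A
Y(f) = 2 + f
Y(l(-4))*(-1) + 2 = (2 + (7 - 1*(-4)))*(-1) + 2 = (2 + (7 + 4))*(-1) + 2 = (2 + 11)*(-1) + 2 = 13*(-1) + 2 = -13 + 2 = -11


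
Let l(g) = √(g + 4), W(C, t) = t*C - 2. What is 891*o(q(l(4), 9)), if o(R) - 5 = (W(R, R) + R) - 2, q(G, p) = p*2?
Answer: 305613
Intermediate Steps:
W(C, t) = -2 + C*t (W(C, t) = C*t - 2 = -2 + C*t)
l(g) = √(4 + g)
q(G, p) = 2*p
o(R) = 1 + R + R² (o(R) = 5 + (((-2 + R*R) + R) - 2) = 5 + (((-2 + R²) + R) - 2) = 5 + ((-2 + R + R²) - 2) = 5 + (-4 + R + R²) = 1 + R + R²)
891*o(q(l(4), 9)) = 891*(1 + 2*9 + (2*9)²) = 891*(1 + 18 + 18²) = 891*(1 + 18 + 324) = 891*343 = 305613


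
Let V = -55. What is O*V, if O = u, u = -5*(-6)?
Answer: -1650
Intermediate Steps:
u = 30
O = 30
O*V = 30*(-55) = -1650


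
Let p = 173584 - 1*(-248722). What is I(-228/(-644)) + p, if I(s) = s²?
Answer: 10946597075/25921 ≈ 4.2231e+5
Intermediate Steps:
p = 422306 (p = 173584 + 248722 = 422306)
I(-228/(-644)) + p = (-228/(-644))² + 422306 = (-228*(-1/644))² + 422306 = (57/161)² + 422306 = 3249/25921 + 422306 = 10946597075/25921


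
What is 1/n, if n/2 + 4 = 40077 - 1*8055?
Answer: 1/64036 ≈ 1.5616e-5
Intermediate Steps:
n = 64036 (n = -8 + 2*(40077 - 1*8055) = -8 + 2*(40077 - 8055) = -8 + 2*32022 = -8 + 64044 = 64036)
1/n = 1/64036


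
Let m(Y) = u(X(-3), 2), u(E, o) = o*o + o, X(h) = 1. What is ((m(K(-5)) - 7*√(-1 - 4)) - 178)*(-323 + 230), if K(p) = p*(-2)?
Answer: 15996 + 651*I*√5 ≈ 15996.0 + 1455.7*I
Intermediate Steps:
u(E, o) = o + o² (u(E, o) = o² + o = o + o²)
K(p) = -2*p
m(Y) = 6 (m(Y) = 2*(1 + 2) = 2*3 = 6)
((m(K(-5)) - 7*√(-1 - 4)) - 178)*(-323 + 230) = ((6 - 7*√(-1 - 4)) - 178)*(-323 + 230) = ((6 - 7*I*√5) - 178)*(-93) = (-172 - 7*I*√5)*(-93) = 15996 + 651*I*√5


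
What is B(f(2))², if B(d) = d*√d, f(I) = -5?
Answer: -125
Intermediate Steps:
B(d) = d^(3/2)
B(f(2))² = ((-5)^(3/2))² = (-5*I*√5)² = -125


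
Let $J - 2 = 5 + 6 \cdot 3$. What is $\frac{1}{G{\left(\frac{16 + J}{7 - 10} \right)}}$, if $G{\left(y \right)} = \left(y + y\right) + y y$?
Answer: $\frac{9}{1435} \approx 0.0062718$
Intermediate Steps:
$J = 25$ ($J = 2 + \left(5 + 6 \cdot 3\right) = 2 + \left(5 + 18\right) = 2 + 23 = 25$)
$G{\left(y \right)} = y^{2} + 2 y$ ($G{\left(y \right)} = 2 y + y^{2} = y^{2} + 2 y$)
$\frac{1}{G{\left(\frac{16 + J}{7 - 10} \right)}} = \frac{1}{\frac{16 + 25}{7 - 10} \left(2 + \frac{16 + 25}{7 - 10}\right)} = \frac{1}{\frac{41}{-3} \left(2 + \frac{41}{-3}\right)} = \frac{1}{41 \left(- \frac{1}{3}\right) \left(2 + 41 \left(- \frac{1}{3}\right)\right)} = \frac{1}{\left(- \frac{41}{3}\right) \left(2 - \frac{41}{3}\right)} = \frac{1}{\left(- \frac{41}{3}\right) \left(- \frac{35}{3}\right)} = \frac{1}{\frac{1435}{9}} = \frac{9}{1435}$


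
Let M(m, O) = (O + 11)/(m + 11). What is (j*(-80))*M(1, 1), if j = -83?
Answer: 6640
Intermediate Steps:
M(m, O) = (11 + O)/(11 + m)
(j*(-80))*M(1, 1) = (-83*(-80))*((11 + 1)/(11 + 1)) = 6640*(12/12) = 6640*((1/12)*12) = 6640*1 = 6640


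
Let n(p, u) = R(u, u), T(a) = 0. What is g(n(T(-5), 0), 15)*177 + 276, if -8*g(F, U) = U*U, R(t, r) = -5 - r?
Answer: -37617/8 ≈ -4702.1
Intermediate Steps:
n(p, u) = -5 - u
g(F, U) = -U²/8 (g(F, U) = -U*U/8 = -U²/8)
g(n(T(-5), 0), 15)*177 + 276 = -⅛*15²*177 + 276 = -⅛*225*177 + 276 = -225/8*177 + 276 = -39825/8 + 276 = -37617/8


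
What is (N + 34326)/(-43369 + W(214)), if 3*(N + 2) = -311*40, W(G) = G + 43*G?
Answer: -90532/101859 ≈ -0.88880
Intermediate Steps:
W(G) = 44*G
N = -12446/3 (N = -2 + (-311*40)/3 = -2 + (⅓)*(-12440) = -2 - 12440/3 = -12446/3 ≈ -4148.7)
(N + 34326)/(-43369 + W(214)) = (-12446/3 + 34326)/(-43369 + 44*214) = 90532/(3*(-43369 + 9416)) = (90532/3)/(-33953) = (90532/3)*(-1/33953) = -90532/101859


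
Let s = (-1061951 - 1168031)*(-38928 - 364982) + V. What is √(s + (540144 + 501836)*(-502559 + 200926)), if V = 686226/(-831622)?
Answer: 3*√11265633094254431288693/415811 ≈ 7.6578e+5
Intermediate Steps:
V = -343113/415811 (V = 686226*(-1/831622) = -343113/415811 ≈ -0.82517)
s = 374525969747978707/415811 (s = (-1061951 - 1168031)*(-38928 - 364982) - 343113/415811 = -2229982*(-403910) - 343113/415811 = 900712029620 - 343113/415811 = 374525969747978707/415811 ≈ 9.0071e+11)
√(s + (540144 + 501836)*(-502559 + 200926)) = √(374525969747978707/415811 + (540144 + 501836)*(-502559 + 200926)) = √(374525969747978707/415811 + 1041980*(-301633)) = √(374525969747978707/415811 - 314295553340) = √(243838421418119967/415811) = 3*√11265633094254431288693/415811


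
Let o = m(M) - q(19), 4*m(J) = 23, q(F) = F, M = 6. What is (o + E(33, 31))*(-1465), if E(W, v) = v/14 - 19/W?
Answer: 15717985/924 ≈ 17011.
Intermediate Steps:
m(J) = 23/4 (m(J) = (¼)*23 = 23/4)
E(W, v) = -19/W + v/14 (E(W, v) = v*(1/14) - 19/W = v/14 - 19/W = -19/W + v/14)
o = -53/4 (o = 23/4 - 1*19 = 23/4 - 19 = -53/4 ≈ -13.250)
(o + E(33, 31))*(-1465) = (-53/4 + (-19/33 + (1/14)*31))*(-1465) = (-53/4 + (-19*1/33 + 31/14))*(-1465) = (-53/4 + (-19/33 + 31/14))*(-1465) = (-53/4 + 757/462)*(-1465) = -10729/924*(-1465) = 15717985/924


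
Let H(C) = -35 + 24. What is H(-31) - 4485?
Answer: -4496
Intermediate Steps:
H(C) = -11
H(-31) - 4485 = -11 - 4485 = -4496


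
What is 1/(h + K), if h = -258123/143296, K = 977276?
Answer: 143296/140039483573 ≈ 1.0233e-6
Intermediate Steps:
h = -258123/143296 (h = -258123*1/143296 = -258123/143296 ≈ -1.8013)
1/(h + K) = 1/(-258123/143296 + 977276) = 1/(140039483573/143296) = 143296/140039483573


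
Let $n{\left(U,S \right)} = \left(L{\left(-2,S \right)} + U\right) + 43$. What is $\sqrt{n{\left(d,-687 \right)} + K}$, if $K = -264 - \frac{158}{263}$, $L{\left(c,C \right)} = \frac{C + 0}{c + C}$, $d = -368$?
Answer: $\frac{4 i \sqrt{1207961016158}}{181207} \approx 24.261 i$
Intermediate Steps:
$L{\left(c,C \right)} = \frac{C}{C + c}$
$n{\left(U,S \right)} = 43 + U + \frac{S}{-2 + S}$ ($n{\left(U,S \right)} = \left(\frac{S}{S - 2} + U\right) + 43 = \left(\frac{S}{-2 + S} + U\right) + 43 = \left(U + \frac{S}{-2 + S}\right) + 43 = 43 + U + \frac{S}{-2 + S}$)
$K = - \frac{69590}{263}$ ($K = -264 - \frac{158}{263} = - \frac{69590}{263} \approx -264.6$)
$\sqrt{n{\left(d,-687 \right)} + K} = \sqrt{\frac{-687 + \left(-2 - 687\right) \left(43 - 368\right)}{-2 - 687} - \frac{69590}{263}} = \sqrt{\frac{-687 - -223925}{-689} - \frac{69590}{263}} = \sqrt{- \frac{-687 + 223925}{689} - \frac{69590}{263}} = \sqrt{\left(- \frac{1}{689}\right) 223238 - \frac{69590}{263}} = \sqrt{- \frac{223238}{689} - \frac{69590}{263}} = \sqrt{- \frac{106659104}{181207}} = \frac{4 i \sqrt{1207961016158}}{181207}$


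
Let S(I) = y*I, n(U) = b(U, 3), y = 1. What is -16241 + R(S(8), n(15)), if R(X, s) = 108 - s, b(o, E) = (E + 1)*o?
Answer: -16193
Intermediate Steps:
b(o, E) = o*(1 + E) (b(o, E) = (1 + E)*o = o*(1 + E))
n(U) = 4*U (n(U) = U*(1 + 3) = U*4 = 4*U)
S(I) = I (S(I) = 1*I = I)
-16241 + R(S(8), n(15)) = -16241 + (108 - 4*15) = -16241 + (108 - 1*60) = -16241 + (108 - 60) = -16241 + 48 = -16193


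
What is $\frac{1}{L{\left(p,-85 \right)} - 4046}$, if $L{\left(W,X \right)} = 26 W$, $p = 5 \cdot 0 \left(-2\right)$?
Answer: $- \frac{1}{4046} \approx -0.00024716$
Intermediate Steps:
$p = 0$ ($p = 0 \left(-2\right) = 0$)
$\frac{1}{L{\left(p,-85 \right)} - 4046} = \frac{1}{26 \cdot 0 - 4046} = \frac{1}{0 - 4046} = \frac{1}{-4046} = - \frac{1}{4046}$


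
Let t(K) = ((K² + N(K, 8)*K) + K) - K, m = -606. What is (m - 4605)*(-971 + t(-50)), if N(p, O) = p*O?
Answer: -112187619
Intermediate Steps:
N(p, O) = O*p
t(K) = 9*K² (t(K) = ((K² + (8*K)*K) + K) - K = ((K² + 8*K²) + K) - K = (9*K² + K) - K = (K + 9*K²) - K = 9*K²)
(m - 4605)*(-971 + t(-50)) = (-606 - 4605)*(-971 + 9*(-50)²) = -5211*(-971 + 9*2500) = -5211*(-971 + 22500) = -5211*21529 = -112187619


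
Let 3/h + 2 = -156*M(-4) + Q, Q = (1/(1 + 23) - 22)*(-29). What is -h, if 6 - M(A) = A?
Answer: 72/22205 ≈ 0.0032425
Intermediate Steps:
M(A) = 6 - A
Q = 15283/24 (Q = (1/24 - 22)*(-29) = -527/24*(-29) = 15283/24 ≈ 636.79)
h = -72/22205 (h = 3/(-2 + (-156*(6 - 1*(-4)) + 15283/24)) = 3/(-2 + (-156*(6 + 4) + 15283/24)) = 3/(-2 + (-156*10 + 15283/24)) = 3/(-2 + (-1560 + 15283/24)) = 3/(-2 - 22157/24) = 3/(-22205/24) = 3*(-24/22205) = -72/22205 ≈ -0.0032425)
-h = -1*(-72/22205) = 72/22205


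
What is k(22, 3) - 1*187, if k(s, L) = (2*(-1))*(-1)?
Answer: -185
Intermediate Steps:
k(s, L) = 2 (k(s, L) = -2*(-1) = 2)
k(22, 3) - 1*187 = 2 - 1*187 = 2 - 187 = -185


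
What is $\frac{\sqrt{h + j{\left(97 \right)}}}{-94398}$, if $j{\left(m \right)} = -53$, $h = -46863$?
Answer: $- \frac{i \sqrt{11729}}{47199} \approx - 0.0022946 i$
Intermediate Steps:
$\frac{\sqrt{h + j{\left(97 \right)}}}{-94398} = \frac{\sqrt{-46863 - 53}}{-94398} = \sqrt{-46916} \left(- \frac{1}{94398}\right) = 2 i \sqrt{11729} \left(- \frac{1}{94398}\right) = - \frac{i \sqrt{11729}}{47199}$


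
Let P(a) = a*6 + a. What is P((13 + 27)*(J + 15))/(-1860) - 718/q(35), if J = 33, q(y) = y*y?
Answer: -296658/37975 ≈ -7.8119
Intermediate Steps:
q(y) = y**2
P(a) = 7*a (P(a) = 6*a + a = 7*a)
P((13 + 27)*(J + 15))/(-1860) - 718/q(35) = (7*((13 + 27)*(33 + 15)))/(-1860) - 718/(35**2) = (7*(40*48))*(-1/1860) - 718/1225 = (7*1920)*(-1/1860) - 718*1/1225 = 13440*(-1/1860) - 718/1225 = -224/31 - 718/1225 = -296658/37975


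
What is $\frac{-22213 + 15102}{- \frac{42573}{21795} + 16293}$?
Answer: $- \frac{51661415}{118354454} \approx -0.4365$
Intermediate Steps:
$\frac{-22213 + 15102}{- \frac{42573}{21795} + 16293} = - \frac{7111}{\left(-42573\right) \frac{1}{21795} + 16293} = - \frac{7111}{- \frac{14191}{7265} + 16293} = - \frac{7111}{\frac{118354454}{7265}} = \left(-7111\right) \frac{7265}{118354454} = - \frac{51661415}{118354454}$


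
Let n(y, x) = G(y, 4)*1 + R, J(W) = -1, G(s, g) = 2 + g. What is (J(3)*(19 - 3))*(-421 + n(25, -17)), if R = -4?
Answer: 6704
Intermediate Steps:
n(y, x) = 2 (n(y, x) = (2 + 4)*1 - 4 = 6*1 - 4 = 6 - 4 = 2)
(J(3)*(19 - 3))*(-421 + n(25, -17)) = (-(19 - 3))*(-421 + 2) = -1*16*(-419) = -16*(-419) = 6704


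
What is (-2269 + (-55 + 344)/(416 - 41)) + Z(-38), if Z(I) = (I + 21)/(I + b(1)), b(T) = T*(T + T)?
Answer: -10204907/4500 ≈ -2267.8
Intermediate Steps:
b(T) = 2*T² (b(T) = T*(2*T) = 2*T²)
Z(I) = (21 + I)/(2 + I) (Z(I) = (I + 21)/(I + 2*1²) = (21 + I)/(I + 2*1) = (21 + I)/(I + 2) = (21 + I)/(2 + I))
(-2269 + (-55 + 344)/(416 - 41)) + Z(-38) = (-2269 + (-55 + 344)/(416 - 41)) + (21 - 38)/(2 - 38) = (-2269 + 289/375) - 17/(-36) = (-2269 + 289*(1/375)) - 1/36*(-17) = (-2269 + 289/375) + 17/36 = -850586/375 + 17/36 = -10204907/4500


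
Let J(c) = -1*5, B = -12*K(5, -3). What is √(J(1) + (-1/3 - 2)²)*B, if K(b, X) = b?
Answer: -40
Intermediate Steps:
B = -60 (B = -12*5 = -60)
J(c) = -5
√(J(1) + (-1/3 - 2)²)*B = √(-5 + (-1/3 - 2)²)*(-60) = √(-5 + (-1*⅓ - 2)²)*(-60) = √(-5 + (-⅓ - 2)²)*(-60) = √(-5 + (-7/3)²)*(-60) = √(-5 + 49/9)*(-60) = √(4/9)*(-60) = (⅔)*(-60) = -40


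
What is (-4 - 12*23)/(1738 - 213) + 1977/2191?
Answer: 480289/668255 ≈ 0.71872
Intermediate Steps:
(-4 - 12*23)/(1738 - 213) + 1977/2191 = (-4 - 276)/1525 + 1977*(1/2191) = -280*1/1525 + 1977/2191 = -56/305 + 1977/2191 = 480289/668255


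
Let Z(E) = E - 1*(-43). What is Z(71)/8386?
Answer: 57/4193 ≈ 0.013594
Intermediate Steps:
Z(E) = 43 + E (Z(E) = E + 43 = 43 + E)
Z(71)/8386 = (43 + 71)/8386 = 114*(1/8386) = 57/4193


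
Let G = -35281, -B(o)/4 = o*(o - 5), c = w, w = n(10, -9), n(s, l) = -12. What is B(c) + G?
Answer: -36097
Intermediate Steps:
w = -12
c = -12
B(o) = -4*o*(-5 + o) (B(o) = -4*o*(o - 5) = -4*o*(-5 + o))
B(c) + G = 4*(-12)*(5 - 1*(-12)) - 35281 = 4*(-12)*(5 + 12) - 35281 = 4*(-12)*17 - 35281 = -816 - 35281 = -36097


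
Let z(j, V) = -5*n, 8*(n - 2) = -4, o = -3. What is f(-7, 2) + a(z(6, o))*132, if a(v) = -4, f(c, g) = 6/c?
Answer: -3702/7 ≈ -528.86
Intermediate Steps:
n = 3/2 (n = 2 + (⅛)*(-4) = 2 - ½ = 3/2 ≈ 1.5000)
z(j, V) = -15/2 (z(j, V) = -5*3/2 = -15/2)
f(-7, 2) + a(z(6, o))*132 = 6/(-7) - 4*132 = 6*(-⅐) - 528 = -6/7 - 528 = -3702/7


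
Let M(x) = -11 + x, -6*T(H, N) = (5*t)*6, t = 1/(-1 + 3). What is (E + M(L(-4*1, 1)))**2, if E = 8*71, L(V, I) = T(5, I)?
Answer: 1229881/4 ≈ 3.0747e+5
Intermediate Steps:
t = 1/2 ≈ 0.50000
T(H, N) = -5/2 (T(H, N) = -5*(1/2)*6/6 = -5*6/12 = -1/6*15 = -5/2)
L(V, I) = -5/2
E = 568
(E + M(L(-4*1, 1)))**2 = (568 + (-11 - 5/2))**2 = (568 - 27/2)**2 = (1109/2)**2 = 1229881/4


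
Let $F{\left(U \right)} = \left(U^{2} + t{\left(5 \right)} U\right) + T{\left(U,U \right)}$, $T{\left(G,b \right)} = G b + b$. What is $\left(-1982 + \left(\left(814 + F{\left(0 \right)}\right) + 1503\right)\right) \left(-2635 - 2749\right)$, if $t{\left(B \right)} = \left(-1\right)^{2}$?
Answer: $-1803640$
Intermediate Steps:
$t{\left(B \right)} = 1$
$T{\left(G,b \right)} = b + G b$
$F{\left(U \right)} = U + U^{2} + U \left(1 + U\right)$ ($F{\left(U \right)} = \left(U^{2} + 1 U\right) + U \left(1 + U\right) = \left(U^{2} + U\right) + U \left(1 + U\right) = \left(U + U^{2}\right) + U \left(1 + U\right) = U + U^{2} + U \left(1 + U\right)$)
$\left(-1982 + \left(\left(814 + F{\left(0 \right)}\right) + 1503\right)\right) \left(-2635 - 2749\right) = \left(-1982 + \left(\left(814 + 2 \cdot 0 \left(1 + 0\right)\right) + 1503\right)\right) \left(-2635 - 2749\right) = \left(-1982 + \left(\left(814 + 2 \cdot 0 \cdot 1\right) + 1503\right)\right) \left(-5384\right) = \left(-1982 + \left(\left(814 + 0\right) + 1503\right)\right) \left(-5384\right) = \left(-1982 + \left(814 + 1503\right)\right) \left(-5384\right) = \left(-1982 + 2317\right) \left(-5384\right) = 335 \left(-5384\right) = -1803640$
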